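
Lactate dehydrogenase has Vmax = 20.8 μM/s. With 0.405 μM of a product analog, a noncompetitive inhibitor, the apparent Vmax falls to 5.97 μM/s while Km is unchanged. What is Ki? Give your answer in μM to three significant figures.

0.163 μM

Noncompetitive: Vmax,app = Vmax/α with α = 1 + [I]/Ki.
α = Vmax/Vmax,app = 20.8/5.97 = 3.484.
Ki = [I]/(α − 1) = 0.405/2.484 = 0.163 μM.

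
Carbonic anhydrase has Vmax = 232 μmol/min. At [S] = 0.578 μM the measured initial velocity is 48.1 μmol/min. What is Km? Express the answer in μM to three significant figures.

2.21 μM

v/Vmax = 48.1/232 = 0.2073 = [S]/(Km+[S]).
So Km + [S] = [S]/0.2073 = 2.788 μM, giving Km = 2.788 − 0.578 = 2.21 μM.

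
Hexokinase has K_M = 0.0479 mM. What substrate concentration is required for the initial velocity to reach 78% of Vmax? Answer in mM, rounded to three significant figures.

0.170 mM

v/Vmax = [S]/(Km+[S]) = 0.78, so [S] = Km·0.78/(1 − 0.78) = 0.0479 × 3.545.
[S] = 0.170 mM.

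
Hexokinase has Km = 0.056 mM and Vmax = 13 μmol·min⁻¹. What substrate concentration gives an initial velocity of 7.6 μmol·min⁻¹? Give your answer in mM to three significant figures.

0.0788 mM

Rearranging v = Vmax[S]/(Km+[S]) gives [S] = Km·v/(Vmax − v).
[S] = 0.056 × 7.6 / (13 − 7.6) = 0.4256/5.400 = 0.0788 mM.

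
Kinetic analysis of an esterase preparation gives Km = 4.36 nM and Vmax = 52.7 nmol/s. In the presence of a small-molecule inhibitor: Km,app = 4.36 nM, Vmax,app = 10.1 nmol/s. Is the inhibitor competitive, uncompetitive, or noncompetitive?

noncompetitive

Vmax decreases (52.7 → 10.1 nmol/s) while Km is unchanged — pure noncompetitive inhibition.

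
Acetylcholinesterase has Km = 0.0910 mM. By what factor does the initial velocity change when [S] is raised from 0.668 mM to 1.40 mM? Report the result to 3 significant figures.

1.07

The fractional saturations are [S]/(Km+[S]) = 0.668/0.7590 = 0.8801 and 1.40/1.491 = 0.9390.
v₂/v₁ is just their ratio: 0.9390/0.8801 = 1.07.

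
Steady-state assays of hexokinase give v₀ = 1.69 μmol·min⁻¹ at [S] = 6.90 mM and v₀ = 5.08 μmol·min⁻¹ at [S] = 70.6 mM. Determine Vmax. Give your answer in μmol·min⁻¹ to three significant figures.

In reciprocal form, 1/v = (Km/Vmax)·(1/[S]) + 1/Vmax. The two points give (1/[S], 1/v) = (0.1449, 0.5917) and (0.01416, 0.1969).
Slope = (0.5917 − 0.1969)/(0.1449 − 0.01416) = 3.020; intercept = 0.5917 − 3.020×0.1449 = 0.1541.
Vmax = 1/intercept = 6.49 μmol·min⁻¹; Km = slope × Vmax = 3.020 × 6.49 = 19.6 mM.

6.49 μmol·min⁻¹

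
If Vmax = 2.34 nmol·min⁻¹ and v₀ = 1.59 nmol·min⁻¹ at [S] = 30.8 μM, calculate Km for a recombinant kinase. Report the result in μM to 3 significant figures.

14.5 μM

From v = Vmax[S]/(Km+[S]), Km = [S](Vmax − v)/v.
Km = 30.8 × (2.34 − 1.59) / 1.59 = 23.10/1.59 = 14.5 μM.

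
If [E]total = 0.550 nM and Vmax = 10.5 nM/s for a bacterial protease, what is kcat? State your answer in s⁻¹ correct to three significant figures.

19.1 s⁻¹

kcat = Vmax/[E]total = 10.5 nM/s / 0.550 nM = 19.1 s⁻¹.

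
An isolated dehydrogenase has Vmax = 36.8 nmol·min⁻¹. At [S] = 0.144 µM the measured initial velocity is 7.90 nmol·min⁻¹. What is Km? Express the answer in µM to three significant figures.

0.527 µM

From v = Vmax[S]/(Km+[S]), Km = [S](Vmax − v)/v.
Km = 0.144 × (36.8 − 7.90) / 7.90 = 4.162/7.90 = 0.527 µM.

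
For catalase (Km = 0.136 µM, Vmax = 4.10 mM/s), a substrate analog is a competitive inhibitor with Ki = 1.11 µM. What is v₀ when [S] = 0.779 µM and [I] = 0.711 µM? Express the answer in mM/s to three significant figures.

3.19 mM/s

α = 1 + [I]/Ki = 1 + 0.711/1.11 = 1.641.
For a competitive inhibitor, Vmax is unchanged and the apparent Km becomes α·Km: Km,app = 0.223 µM, Vmax,app = 4.10 mM/s.
v = Vmax,app·[S]/(Km,app + [S]) = 4.10 × 0.779/(0.223 + 0.779) = 3.19 mM/s.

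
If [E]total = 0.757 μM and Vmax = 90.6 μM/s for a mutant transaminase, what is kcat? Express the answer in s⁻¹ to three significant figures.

120 s⁻¹

kcat = Vmax/[E]total = 90.6 μM/s / 0.757 μM = 120 s⁻¹.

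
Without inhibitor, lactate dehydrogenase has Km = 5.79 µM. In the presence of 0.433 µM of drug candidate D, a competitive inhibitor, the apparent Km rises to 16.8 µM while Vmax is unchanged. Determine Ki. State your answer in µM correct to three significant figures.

Competitive: Km,app = α·Km with α = 1 + [I]/Ki.
α = Km,app/Km = 16.8/5.79 = 2.902.
Ki = [I]/(α − 1) = 0.433/1.902 = 0.228 µM.

0.228 µM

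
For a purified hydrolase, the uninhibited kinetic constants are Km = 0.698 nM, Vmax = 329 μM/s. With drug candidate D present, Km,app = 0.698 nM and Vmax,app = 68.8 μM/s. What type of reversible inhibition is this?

noncompetitive

Vmax decreases (329 → 68.8 μM/s) while Km is unchanged — pure noncompetitive inhibition.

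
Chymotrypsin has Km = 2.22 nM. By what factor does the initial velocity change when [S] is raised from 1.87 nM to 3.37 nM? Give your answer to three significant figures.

Since Vmax cancels, v₂/v₁ = [S]₂(Km+[S]₁) / [S]₁(Km+[S]₂).
= 3.37×(2.22+1.87) / (1.87×(2.22+3.37)) = 13.78/10.45 = 1.32.

1.32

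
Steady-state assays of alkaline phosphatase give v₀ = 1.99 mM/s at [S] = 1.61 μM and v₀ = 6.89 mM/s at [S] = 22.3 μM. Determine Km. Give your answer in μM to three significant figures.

In reciprocal form, 1/v = (Km/Vmax)·(1/[S]) + 1/Vmax. The two points give (1/[S], 1/v) = (0.6211, 0.5025) and (0.04484, 0.1451).
Slope = (0.5025 − 0.1451)/(0.6211 − 0.04484) = 0.6201; intercept = 0.5025 − 0.6201×0.6211 = 0.1173.
Vmax = 1/intercept = 8.52 mM/s; Km = slope × Vmax = 0.6201 × 8.52 = 5.29 μM.

5.29 μM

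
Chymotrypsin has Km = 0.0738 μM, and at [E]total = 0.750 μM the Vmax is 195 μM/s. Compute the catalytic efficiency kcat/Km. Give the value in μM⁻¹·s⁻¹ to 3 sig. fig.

3520 μM⁻¹·s⁻¹

kcat = Vmax/[E]total = 195/0.750 = 260 s⁻¹.
kcat/Km = 260/0.0738 = 3520 μM⁻¹·s⁻¹.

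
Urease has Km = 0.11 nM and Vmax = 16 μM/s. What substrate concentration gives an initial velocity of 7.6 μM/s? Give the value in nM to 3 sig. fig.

0.0995 nM

Rearranging v = Vmax[S]/(Km+[S]) gives [S] = Km·v/(Vmax − v).
[S] = 0.11 × 7.6 / (16 − 7.6) = 0.8360/8.400 = 0.0995 nM.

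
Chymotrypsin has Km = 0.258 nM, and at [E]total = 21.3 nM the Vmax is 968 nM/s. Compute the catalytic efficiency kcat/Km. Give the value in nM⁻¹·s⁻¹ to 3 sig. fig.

kcat = Vmax/[E]total = 968/21.3 = 45.4 s⁻¹.
kcat/Km = 45.4/0.258 = 176 nM⁻¹·s⁻¹.

176 nM⁻¹·s⁻¹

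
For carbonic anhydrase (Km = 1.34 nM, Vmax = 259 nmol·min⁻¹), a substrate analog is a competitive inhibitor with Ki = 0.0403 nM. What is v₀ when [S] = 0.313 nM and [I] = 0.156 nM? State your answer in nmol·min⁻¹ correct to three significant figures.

11.9 nmol·min⁻¹

α = 1 + [I]/Ki = 1 + 0.156/0.0403 = 4.871.
For a competitive inhibitor, Vmax is unchanged and the apparent Km becomes α·Km: Km,app = 6.53 nM, Vmax,app = 259 nmol·min⁻¹.
v = Vmax,app·[S]/(Km,app + [S]) = 259 × 0.313/(6.53 + 0.313) = 11.9 nmol·min⁻¹.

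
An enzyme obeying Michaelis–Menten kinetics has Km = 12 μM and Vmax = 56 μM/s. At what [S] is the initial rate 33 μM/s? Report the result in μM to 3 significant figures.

17.2 μM

The required fractional saturation is v/Vmax = 33/56 = 0.5893.
Then [S]/(Km+[S]) = 0.5893 ⇒ [S] = 12 × 0.5893/(1 − 0.5893) = 17.2 μM.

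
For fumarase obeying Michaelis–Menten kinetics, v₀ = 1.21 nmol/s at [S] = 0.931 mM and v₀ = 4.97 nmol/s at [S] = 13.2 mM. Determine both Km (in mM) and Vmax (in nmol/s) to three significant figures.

Km = 4.07 mM; Vmax = 6.50 nmol/s

From v = Vmax[S]/(Km+[S]), each point gives Vmax = v(Km+[S])/[S].
Equating: 1.21(Km+0.931)/0.931 = 4.97(Km+13.2)/13.2.
1.300·Km + 1.21 = 0.3765·Km + 4.97, so (1.300 − 0.3765)·Km = 4.97 − 1.21.
Km = 3.760/0.9232 = 4.07 mM; then Vmax = 1.21(4.07+0.931)/0.931 = 6.50 nmol/s.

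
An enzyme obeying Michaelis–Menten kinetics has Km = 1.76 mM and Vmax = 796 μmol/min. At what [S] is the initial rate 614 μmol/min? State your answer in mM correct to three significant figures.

Rearranging v = Vmax[S]/(Km+[S]) gives [S] = Km·v/(Vmax − v).
[S] = 1.76 × 614 / (796 − 614) = 1081/182.0 = 5.94 mM.

5.94 mM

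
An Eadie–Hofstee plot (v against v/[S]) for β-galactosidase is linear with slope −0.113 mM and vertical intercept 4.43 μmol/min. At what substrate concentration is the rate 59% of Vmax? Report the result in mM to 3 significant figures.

0.163 mM

The Eadie–Hofstee slope gives Km = 0.113 mM (slope = −Km).
v/Vmax = [S]/(Km+[S]) = 0.59 ⇒ [S] = Km·0.59/(1−0.59) = 0.113 × 1.439 = 0.163 mM.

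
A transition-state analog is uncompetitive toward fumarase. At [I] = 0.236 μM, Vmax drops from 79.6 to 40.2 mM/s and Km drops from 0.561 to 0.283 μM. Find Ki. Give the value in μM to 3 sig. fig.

0.241 μM

Uncompetitive: Vmax,app = Vmax/α (and Km,app = Km/α) with α = 1 + [I]/Ki.
α = Vmax/Vmax,app = 79.6/40.2 = 1.980.
Since α = 1 + [I]/Ki, [I]/Ki = 1.980 − 1 = 0.9801 and Ki = 0.236/0.9801 = 0.241 μM.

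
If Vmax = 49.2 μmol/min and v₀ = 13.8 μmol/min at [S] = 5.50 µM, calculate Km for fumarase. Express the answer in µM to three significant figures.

From v = Vmax[S]/(Km+[S]), Km = [S](Vmax − v)/v.
Km = 5.50 × (49.2 − 13.8) / 13.8 = 194.7/13.8 = 14.1 µM.

14.1 µM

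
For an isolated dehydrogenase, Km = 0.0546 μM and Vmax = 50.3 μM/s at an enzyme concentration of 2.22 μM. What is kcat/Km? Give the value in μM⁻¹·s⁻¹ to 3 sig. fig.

kcat = Vmax/[E]total = 50.3/2.22 = 22.7 s⁻¹.
kcat/Km = 22.7/0.0546 = 415 μM⁻¹·s⁻¹.

415 μM⁻¹·s⁻¹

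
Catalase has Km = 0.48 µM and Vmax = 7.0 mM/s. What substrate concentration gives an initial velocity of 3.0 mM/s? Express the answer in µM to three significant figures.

0.360 µM

Rearranging v = Vmax[S]/(Km+[S]) gives [S] = Km·v/(Vmax − v).
[S] = 0.48 × 3.0 / (7.0 − 3.0) = 1.440/4.000 = 0.360 µM.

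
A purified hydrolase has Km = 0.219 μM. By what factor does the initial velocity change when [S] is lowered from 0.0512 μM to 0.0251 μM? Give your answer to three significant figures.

0.543

Since Vmax cancels, v₂/v₁ = [S]₂(Km+[S]₁) / [S]₁(Km+[S]₂).
= 0.0251×(0.219+0.0512) / (0.0512×(0.219+0.0251)) = 0.006782/0.01250 = 0.543.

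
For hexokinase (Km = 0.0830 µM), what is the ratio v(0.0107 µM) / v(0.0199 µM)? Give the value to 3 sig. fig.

Since Vmax cancels, v₂/v₁ = [S]₂(Km+[S]₁) / [S]₁(Km+[S]₂).
= 0.0107×(0.0830+0.0199) / (0.0199×(0.0830+0.0107)) = 0.001101/0.001865 = 0.590.

0.590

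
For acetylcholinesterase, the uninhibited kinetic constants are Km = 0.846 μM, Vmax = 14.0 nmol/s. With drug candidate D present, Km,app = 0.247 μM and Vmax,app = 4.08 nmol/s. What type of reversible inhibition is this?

Both Km and Vmax decrease by the same factor (~3.43-fold) — characteristic of uncompetitive inhibition.

uncompetitive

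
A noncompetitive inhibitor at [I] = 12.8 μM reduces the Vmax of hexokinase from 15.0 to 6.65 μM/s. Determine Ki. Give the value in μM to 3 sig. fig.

10.2 μM

Noncompetitive: Vmax,app = Vmax/α with α = 1 + [I]/Ki.
α = Vmax/Vmax,app = 15.0/6.65 = 2.256.
Since α = 1 + [I]/Ki, [I]/Ki = 2.256 − 1 = 1.256 and Ki = 12.8/1.256 = 10.2 μM.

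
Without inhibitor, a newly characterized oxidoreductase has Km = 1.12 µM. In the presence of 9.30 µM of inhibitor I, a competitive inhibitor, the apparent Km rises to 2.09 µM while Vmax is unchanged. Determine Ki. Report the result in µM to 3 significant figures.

10.7 µM

Competitive: Km,app = α·Km with α = 1 + [I]/Ki.
α = Km,app/Km = 2.09/1.12 = 1.866.
Ki = [I]/(α − 1) = 9.30/0.8661 = 10.7 µM.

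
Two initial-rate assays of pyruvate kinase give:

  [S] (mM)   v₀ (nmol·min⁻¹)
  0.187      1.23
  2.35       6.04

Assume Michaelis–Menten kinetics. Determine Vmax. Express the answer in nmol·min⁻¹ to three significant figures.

9.13 nmol·min⁻¹

In reciprocal form, 1/v = (Km/Vmax)·(1/[S]) + 1/Vmax. The two points give (1/[S], 1/v) = (5.348, 0.8130) and (0.4255, 0.1656).
Slope = (0.8130 − 0.1656)/(5.348 − 0.4255) = 0.1315; intercept = 0.8130 − 0.1315×5.348 = 0.1096.
Vmax = 1/intercept = 9.13 nmol·min⁻¹; Km = slope × Vmax = 0.1315 × 9.13 = 1.20 mM.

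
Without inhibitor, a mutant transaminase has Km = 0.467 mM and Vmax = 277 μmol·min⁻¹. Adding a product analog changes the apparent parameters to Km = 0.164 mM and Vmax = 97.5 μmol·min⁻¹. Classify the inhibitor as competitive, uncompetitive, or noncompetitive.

uncompetitive

Both Km and Vmax decrease by the same factor (~2.84-fold) — characteristic of uncompetitive inhibition.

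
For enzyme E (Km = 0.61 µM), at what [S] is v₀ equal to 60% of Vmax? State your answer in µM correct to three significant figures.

0.915 µM

v/Vmax = [S]/(Km+[S]) = 0.6, so [S] = Km·0.6/(1 − 0.6) = 0.61 × 1.500.
[S] = 0.915 µM.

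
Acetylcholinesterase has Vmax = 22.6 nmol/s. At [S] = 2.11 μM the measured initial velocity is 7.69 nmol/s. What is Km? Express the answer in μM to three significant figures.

v/Vmax = 7.69/22.6 = 0.3403 = [S]/(Km+[S]).
So Km + [S] = [S]/0.3403 = 6.201 μM, giving Km = 6.201 − 2.11 = 4.09 μM.

4.09 μM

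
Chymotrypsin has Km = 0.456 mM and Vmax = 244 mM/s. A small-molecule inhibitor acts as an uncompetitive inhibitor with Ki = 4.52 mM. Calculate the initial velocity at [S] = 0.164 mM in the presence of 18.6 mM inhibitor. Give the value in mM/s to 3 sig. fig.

α = 1 + [I]/Ki = 1 + 18.6/4.52 = 5.115.
For an uncompetitive inhibitor, both parameters are divided by α, giving Vmax/α and Km/α: Km,app = 0.0891 mM, Vmax,app = 47.7 mM/s.
v = Vmax,app·[S]/(Km,app + [S]) = 47.7 × 0.164/(0.0891 + 0.164) = 30.9 mM/s.

30.9 mM/s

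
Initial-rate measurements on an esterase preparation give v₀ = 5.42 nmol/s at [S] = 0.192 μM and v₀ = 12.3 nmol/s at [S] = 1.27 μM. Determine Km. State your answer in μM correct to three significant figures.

0.371 μM

From v = Vmax[S]/(Km+[S]), each point gives Vmax = v(Km+[S])/[S].
Equating: 5.42(Km+0.192)/0.192 = 12.3(Km+1.27)/1.27.
28.23·Km + 5.42 = 9.685·Km + 12.3, so (28.23 − 9.685)·Km = 12.3 − 5.42.
Km = 6.880/18.54 = 0.371 μM; then Vmax = 5.42(0.371+0.192)/0.192 = 15.9 nmol/s.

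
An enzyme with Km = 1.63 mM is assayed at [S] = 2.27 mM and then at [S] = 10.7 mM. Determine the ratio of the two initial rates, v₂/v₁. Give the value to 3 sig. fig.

1.49

The fractional saturations are [S]/(Km+[S]) = 2.27/3.900 = 0.5821 and 10.7/12.33 = 0.8678.
v₂/v₁ is just their ratio: 0.8678/0.5821 = 1.49.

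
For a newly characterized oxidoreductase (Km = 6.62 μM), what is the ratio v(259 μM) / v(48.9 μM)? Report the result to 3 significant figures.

Since Vmax cancels, v₂/v₁ = [S]₂(Km+[S]₁) / [S]₁(Km+[S]₂).
= 259×(6.62+48.9) / (48.9×(6.62+259)) = 14380/12990 = 1.11.

1.11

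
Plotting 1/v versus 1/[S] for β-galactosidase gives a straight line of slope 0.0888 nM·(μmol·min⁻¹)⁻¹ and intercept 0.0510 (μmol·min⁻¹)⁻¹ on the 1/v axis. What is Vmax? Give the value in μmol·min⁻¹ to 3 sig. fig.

The y-intercept of a Lineweaver–Burk plot equals 1/Vmax, so Vmax = 1/0.0510 = 19.6 μmol·min⁻¹.

19.6 μmol·min⁻¹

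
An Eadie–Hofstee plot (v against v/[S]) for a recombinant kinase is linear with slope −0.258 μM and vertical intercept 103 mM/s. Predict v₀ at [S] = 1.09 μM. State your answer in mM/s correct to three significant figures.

In the Eadie–Hofstee form v = Vmax − Km·(v/[S]), the slope is −Km and the intercept is Vmax, so Km = 0.258 μM and Vmax = 103 mM/s.
v = 103 × 1.09/(0.258 + 1.09) = 83.3 mM/s.

83.3 mM/s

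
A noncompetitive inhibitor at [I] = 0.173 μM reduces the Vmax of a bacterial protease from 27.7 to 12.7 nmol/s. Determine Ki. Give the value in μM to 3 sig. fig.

0.146 μM

Noncompetitive: Vmax,app = Vmax/α with α = 1 + [I]/Ki.
α = Vmax/Vmax,app = 27.7/12.7 = 2.181.
Since α = 1 + [I]/Ki, [I]/Ki = 2.181 − 1 = 1.181 and Ki = 0.173/1.181 = 0.146 μM.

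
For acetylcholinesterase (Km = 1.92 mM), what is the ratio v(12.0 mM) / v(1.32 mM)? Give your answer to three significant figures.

2.12

The fractional saturations are [S]/(Km+[S]) = 1.32/3.240 = 0.4074 and 12.0/13.92 = 0.8621.
v₂/v₁ is just their ratio: 0.8621/0.4074 = 2.12.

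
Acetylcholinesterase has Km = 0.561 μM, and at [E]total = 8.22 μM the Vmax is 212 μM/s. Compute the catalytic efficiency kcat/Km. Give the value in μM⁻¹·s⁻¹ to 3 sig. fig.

46.0 μM⁻¹·s⁻¹

kcat = Vmax/[E]total = 212/8.22 = 25.8 s⁻¹.
kcat/Km = 25.8/0.561 = 46.0 μM⁻¹·s⁻¹.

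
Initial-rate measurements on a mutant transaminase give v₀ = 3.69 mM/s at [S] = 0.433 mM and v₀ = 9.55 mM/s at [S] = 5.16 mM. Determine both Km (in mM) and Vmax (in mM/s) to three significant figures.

Km = 0.878 mM; Vmax = 11.2 mM/s

In reciprocal form, 1/v = (Km/Vmax)·(1/[S]) + 1/Vmax. The two points give (1/[S], 1/v) = (2.309, 0.2710) and (0.1938, 0.1047).
Slope = (0.2710 − 0.1047)/(2.309 − 0.1938) = 0.07860; intercept = 0.2710 − 0.07860×2.309 = 0.08948.
Vmax = 1/intercept = 11.2 mM/s; Km = slope × Vmax = 0.07860 × 11.2 = 0.878 mM.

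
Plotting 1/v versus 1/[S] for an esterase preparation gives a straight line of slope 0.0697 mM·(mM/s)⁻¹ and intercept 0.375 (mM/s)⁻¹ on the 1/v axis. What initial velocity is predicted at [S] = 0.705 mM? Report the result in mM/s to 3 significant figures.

2.11 mM/s

The y-intercept is 1/Vmax, so Vmax = 1/0.375 = 2.67 mM/s.
The slope is Km/Vmax, so Km = 0.0697 × 2.67 = 0.186 mM.
Then v = 2.67 × 0.705/(0.186 + 0.705) = 2.11 mM/s.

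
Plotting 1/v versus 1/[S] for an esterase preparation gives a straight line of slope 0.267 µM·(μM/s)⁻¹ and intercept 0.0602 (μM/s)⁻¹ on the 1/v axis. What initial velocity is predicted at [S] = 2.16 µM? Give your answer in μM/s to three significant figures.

The y-intercept is 1/Vmax, so Vmax = 1/0.0602 = 16.6 μM/s.
The slope is Km/Vmax, so Km = 0.267 × 16.6 = 4.44 µM.
Then v = 16.6 × 2.16/(4.44 + 2.16) = 5.44 μM/s.

5.44 μM/s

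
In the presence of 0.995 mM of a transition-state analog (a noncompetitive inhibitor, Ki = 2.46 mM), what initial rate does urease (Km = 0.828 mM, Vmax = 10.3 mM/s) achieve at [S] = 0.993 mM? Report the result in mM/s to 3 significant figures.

α = 1 + [I]/Ki = 1 + 0.995/2.46 = 1.404.
For a noncompetitive inhibitor, Vmax is reduced to Vmax/α while Km is unchanged: Km,app = 0.828 mM, Vmax,app = 7.33 mM/s.
v = Vmax,app·[S]/(Km,app + [S]) = 7.33 × 0.993/(0.828 + 0.993) = 4.00 mM/s.

4.00 mM/s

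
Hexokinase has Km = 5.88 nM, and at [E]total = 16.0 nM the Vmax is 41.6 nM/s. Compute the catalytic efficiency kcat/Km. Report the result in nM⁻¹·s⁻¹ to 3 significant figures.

0.442 nM⁻¹·s⁻¹

kcat = Vmax/[E]total = 41.6/16.0 = 2.60 s⁻¹.
kcat/Km = 2.60/5.88 = 0.442 nM⁻¹·s⁻¹.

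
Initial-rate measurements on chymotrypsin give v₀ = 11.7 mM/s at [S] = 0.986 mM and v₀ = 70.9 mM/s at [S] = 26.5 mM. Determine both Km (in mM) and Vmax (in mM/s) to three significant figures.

Km = 6.44 mM; Vmax = 88.1 mM/s

From v = Vmax[S]/(Km+[S]), each point gives Vmax = v(Km+[S])/[S].
Equating: 11.7(Km+0.986)/0.986 = 70.9(Km+26.5)/26.5.
11.87·Km + 11.7 = 2.675·Km + 70.9, so (11.87 − 2.675)·Km = 70.9 − 11.7.
Km = 59.20/9.191 = 6.44 mM; then Vmax = 11.7(6.44+0.986)/0.986 = 88.1 mM/s.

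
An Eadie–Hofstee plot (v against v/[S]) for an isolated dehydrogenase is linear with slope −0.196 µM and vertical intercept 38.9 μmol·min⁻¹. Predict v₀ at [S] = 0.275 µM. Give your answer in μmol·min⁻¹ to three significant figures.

In the Eadie–Hofstee form v = Vmax − Km·(v/[S]), the slope is −Km and the intercept is Vmax, so Km = 0.196 µM and Vmax = 38.9 μmol·min⁻¹.
v = 38.9 × 0.275/(0.196 + 0.275) = 22.7 μmol·min⁻¹.

22.7 μmol·min⁻¹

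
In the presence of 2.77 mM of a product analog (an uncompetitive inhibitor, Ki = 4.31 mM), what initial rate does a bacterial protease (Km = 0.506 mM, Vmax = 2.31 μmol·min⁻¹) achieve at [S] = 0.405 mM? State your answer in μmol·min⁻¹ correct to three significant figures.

0.799 μmol·min⁻¹

α = 1 + [I]/Ki = 1 + 2.77/4.31 = 1.643.
For an uncompetitive inhibitor, both parameters are divided by α, giving Vmax/α and Km/α: Km,app = 0.308 mM, Vmax,app = 1.41 μmol·min⁻¹.
v = Vmax,app·[S]/(Km,app + [S]) = 1.41 × 0.405/(0.308 + 0.405) = 0.799 μmol·min⁻¹.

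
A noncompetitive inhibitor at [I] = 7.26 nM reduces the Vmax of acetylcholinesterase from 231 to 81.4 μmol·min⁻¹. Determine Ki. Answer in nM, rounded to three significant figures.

3.95 nM

Noncompetitive: Vmax,app = Vmax/α with α = 1 + [I]/Ki.
α = Vmax/Vmax,app = 231/81.4 = 2.838.
Ki = [I]/(α − 1) = 7.26/1.838 = 3.95 nM.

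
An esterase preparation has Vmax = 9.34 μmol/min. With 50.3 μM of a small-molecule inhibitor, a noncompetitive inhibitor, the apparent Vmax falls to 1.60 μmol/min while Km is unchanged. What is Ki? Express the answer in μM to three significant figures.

10.4 μM

Noncompetitive: Vmax,app = Vmax/α with α = 1 + [I]/Ki.
α = Vmax/Vmax,app = 9.34/1.60 = 5.837.
Ki = [I]/(α − 1) = 50.3/4.837 = 10.4 μM.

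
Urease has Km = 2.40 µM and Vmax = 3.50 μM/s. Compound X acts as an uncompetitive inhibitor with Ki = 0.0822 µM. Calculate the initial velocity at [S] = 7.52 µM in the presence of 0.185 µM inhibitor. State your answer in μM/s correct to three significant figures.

0.980 μM/s

With α = 1 + [I]/Ki = 1 + 0.185/0.0822 = 3.251, the uncompetitive rate law is v = (Vmax/α)·[S] / (Km/α + [S]).
v = (3.50/3.251)×7.52 / (2.40/3.251 + 7.52) = 8.097/8.258 = 0.980 μM/s.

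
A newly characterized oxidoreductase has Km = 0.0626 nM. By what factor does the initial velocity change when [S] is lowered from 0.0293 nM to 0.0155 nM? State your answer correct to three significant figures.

0.622

Since Vmax cancels, v₂/v₁ = [S]₂(Km+[S]₁) / [S]₁(Km+[S]₂).
= 0.0155×(0.0626+0.0293) / (0.0293×(0.0626+0.0155)) = 0.001424/0.002288 = 0.622.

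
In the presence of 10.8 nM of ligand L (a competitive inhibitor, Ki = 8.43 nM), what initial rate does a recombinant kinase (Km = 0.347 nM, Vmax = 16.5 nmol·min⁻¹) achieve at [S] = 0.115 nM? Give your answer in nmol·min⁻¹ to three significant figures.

α = 1 + [I]/Ki = 1 + 10.8/8.43 = 2.281.
For a competitive inhibitor, Vmax is unchanged and the apparent Km becomes α·Km: Km,app = 0.792 nM, Vmax,app = 16.5 nmol·min⁻¹.
v = Vmax,app·[S]/(Km,app + [S]) = 16.5 × 0.115/(0.792 + 0.115) = 2.09 nmol·min⁻¹.

2.09 nmol·min⁻¹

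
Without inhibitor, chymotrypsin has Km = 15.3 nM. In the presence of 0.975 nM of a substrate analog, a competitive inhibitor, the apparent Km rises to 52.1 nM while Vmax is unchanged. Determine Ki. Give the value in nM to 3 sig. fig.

Competitive: Km,app = α·Km with α = 1 + [I]/Ki.
α = Km,app/Km = 52.1/15.3 = 3.405.
Since α = 1 + [I]/Ki, [I]/Ki = 3.405 − 1 = 2.405 and Ki = 0.975/2.405 = 0.405 nM.

0.405 nM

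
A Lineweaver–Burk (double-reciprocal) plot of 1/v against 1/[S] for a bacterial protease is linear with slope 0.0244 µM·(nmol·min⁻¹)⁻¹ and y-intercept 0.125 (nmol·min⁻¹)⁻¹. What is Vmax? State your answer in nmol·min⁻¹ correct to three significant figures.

8.00 nmol·min⁻¹

The y-intercept of a Lineweaver–Burk plot equals 1/Vmax, so Vmax = 1/0.125 = 8.00 nmol·min⁻¹.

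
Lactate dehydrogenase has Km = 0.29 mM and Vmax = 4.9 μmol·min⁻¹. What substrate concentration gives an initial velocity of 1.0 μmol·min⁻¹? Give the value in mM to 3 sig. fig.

0.0744 mM

The required fractional saturation is v/Vmax = 1.0/4.9 = 0.2041.
Then [S]/(Km+[S]) = 0.2041 ⇒ [S] = 0.29 × 0.2041/(1 − 0.2041) = 0.0744 mM.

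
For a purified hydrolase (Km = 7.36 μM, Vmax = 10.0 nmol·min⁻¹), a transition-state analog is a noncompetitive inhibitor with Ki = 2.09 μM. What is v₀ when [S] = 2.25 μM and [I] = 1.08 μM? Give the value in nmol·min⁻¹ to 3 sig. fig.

1.54 nmol·min⁻¹

α = 1 + [I]/Ki = 1 + 1.08/2.09 = 1.517.
For a noncompetitive inhibitor, Vmax is reduced to Vmax/α while Km is unchanged: Km,app = 7.36 μM, Vmax,app = 6.59 nmol·min⁻¹.
v = Vmax,app·[S]/(Km,app + [S]) = 6.59 × 2.25/(7.36 + 2.25) = 1.54 nmol·min⁻¹.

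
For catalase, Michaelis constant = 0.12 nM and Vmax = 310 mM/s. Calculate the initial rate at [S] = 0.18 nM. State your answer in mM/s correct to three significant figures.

[S]/(Km+[S]) = 0.18/0.3000 = 0.6000, the fractional saturation.
v = 0.6000 × Vmax = 0.6000 × 310 = 186 mM/s.

186 mM/s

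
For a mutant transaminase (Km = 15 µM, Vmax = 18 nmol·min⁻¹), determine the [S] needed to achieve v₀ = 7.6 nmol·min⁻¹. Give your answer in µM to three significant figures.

11.0 µM

Rearranging v = Vmax[S]/(Km+[S]) gives [S] = Km·v/(Vmax − v).
[S] = 15 × 7.6 / (18 − 7.6) = 114.0/10.40 = 11.0 µM.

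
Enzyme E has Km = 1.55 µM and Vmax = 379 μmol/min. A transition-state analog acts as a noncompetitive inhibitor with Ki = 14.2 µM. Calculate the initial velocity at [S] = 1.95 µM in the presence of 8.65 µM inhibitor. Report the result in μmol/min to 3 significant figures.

α = 1 + [I]/Ki = 1 + 8.65/14.2 = 1.609.
For a noncompetitive inhibitor, Vmax is reduced to Vmax/α while Km is unchanged: Km,app = 1.55 µM, Vmax,app = 236 μmol/min.
v = Vmax,app·[S]/(Km,app + [S]) = 236 × 1.95/(1.55 + 1.95) = 131 μmol/min.

131 μmol/min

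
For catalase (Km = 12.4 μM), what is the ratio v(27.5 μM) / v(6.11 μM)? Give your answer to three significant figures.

Since Vmax cancels, v₂/v₁ = [S]₂(Km+[S]₁) / [S]₁(Km+[S]₂).
= 27.5×(12.4+6.11) / (6.11×(12.4+27.5)) = 509.0/243.8 = 2.09.

2.09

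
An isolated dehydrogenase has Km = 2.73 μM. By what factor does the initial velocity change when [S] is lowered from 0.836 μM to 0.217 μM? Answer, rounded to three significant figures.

0.314

The fractional saturations are [S]/(Km+[S]) = 0.836/3.566 = 0.2344 and 0.217/2.947 = 0.07363.
v₂/v₁ is just their ratio: 0.07363/0.2344 = 0.314.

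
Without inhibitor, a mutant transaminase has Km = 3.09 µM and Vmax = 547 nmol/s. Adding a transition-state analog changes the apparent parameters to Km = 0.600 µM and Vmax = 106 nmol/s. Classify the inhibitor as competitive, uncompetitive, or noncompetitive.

uncompetitive

Both Km and Vmax decrease by the same factor (~5.15-fold) — characteristic of uncompetitive inhibition.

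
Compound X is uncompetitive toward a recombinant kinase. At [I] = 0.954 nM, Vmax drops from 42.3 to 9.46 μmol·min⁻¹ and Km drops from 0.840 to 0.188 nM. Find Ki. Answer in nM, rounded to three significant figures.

0.275 nM

Uncompetitive: Vmax,app = Vmax/α (and Km,app = Km/α) with α = 1 + [I]/Ki.
α = Vmax/Vmax,app = 42.3/9.46 = 4.471.
Since α = 1 + [I]/Ki, [I]/Ki = 4.471 − 1 = 3.471 and Ki = 0.954/3.471 = 0.275 nM.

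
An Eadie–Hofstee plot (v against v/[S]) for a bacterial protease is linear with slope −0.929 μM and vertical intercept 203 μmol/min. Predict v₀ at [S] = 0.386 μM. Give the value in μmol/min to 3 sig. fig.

59.6 μmol/min

In the Eadie–Hofstee form v = Vmax − Km·(v/[S]), the slope is −Km and the intercept is Vmax, so Km = 0.929 μM and Vmax = 203 μmol/min.
v = 203 × 0.386/(0.929 + 0.386) = 59.6 μmol/min.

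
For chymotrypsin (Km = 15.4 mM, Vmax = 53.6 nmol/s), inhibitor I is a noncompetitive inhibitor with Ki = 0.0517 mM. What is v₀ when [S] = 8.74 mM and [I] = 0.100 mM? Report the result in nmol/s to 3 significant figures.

6.61 nmol/s

With α = 1 + [I]/Ki = 1 + 0.100/0.0517 = 2.934, the noncompetitive rate law is v = (Vmax/α)·[S] / (Km + [S]).
v = (53.6/2.934)×8.74 / (15.4 + 8.74) = 159.7/24.14 = 6.61 nmol/s.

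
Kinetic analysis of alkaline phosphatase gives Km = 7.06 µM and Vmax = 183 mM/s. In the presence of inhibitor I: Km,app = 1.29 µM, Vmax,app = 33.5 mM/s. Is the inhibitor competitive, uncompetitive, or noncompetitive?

Both Km and Vmax decrease by the same factor (~5.47-fold) — characteristic of uncompetitive inhibition.

uncompetitive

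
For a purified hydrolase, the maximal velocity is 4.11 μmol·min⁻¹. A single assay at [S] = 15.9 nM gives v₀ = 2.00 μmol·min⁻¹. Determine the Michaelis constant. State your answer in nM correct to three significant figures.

16.8 nM

v/Vmax = 2.00/4.11 = 0.4866 = [S]/(Km+[S]).
So Km + [S] = [S]/0.4866 = 32.67 nM, giving Km = 32.67 − 15.9 = 16.8 nM.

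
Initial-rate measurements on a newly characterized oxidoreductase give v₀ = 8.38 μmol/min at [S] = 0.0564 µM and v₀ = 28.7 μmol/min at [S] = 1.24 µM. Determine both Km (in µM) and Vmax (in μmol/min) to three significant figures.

From v = Vmax[S]/(Km+[S]), each point gives Vmax = v(Km+[S])/[S].
Equating: 8.38(Km+0.0564)/0.0564 = 28.7(Km+1.24)/1.24.
148.6·Km + 8.38 = 23.15·Km + 28.7, so (148.6 − 23.15)·Km = 28.7 − 8.38.
Km = 20.32/125.4 = 0.162 µM; then Vmax = 8.38(0.162+0.0564)/0.0564 = 32.4 μmol/min.

Km = 0.162 µM; Vmax = 32.4 μmol/min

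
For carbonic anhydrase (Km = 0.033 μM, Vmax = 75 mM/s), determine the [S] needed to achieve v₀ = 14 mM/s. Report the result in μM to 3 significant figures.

The required fractional saturation is v/Vmax = 14/75 = 0.1867.
Then [S]/(Km+[S]) = 0.1867 ⇒ [S] = 0.033 × 0.1867/(1 − 0.1867) = 0.00757 μM.

0.00757 μM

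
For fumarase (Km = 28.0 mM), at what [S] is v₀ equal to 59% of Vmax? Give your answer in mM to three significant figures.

v/Vmax = [S]/(Km+[S]) = 0.59, so [S] = Km·0.59/(1 − 0.59) = 28.0 × 1.439.
[S] = 40.3 mM.

40.3 mM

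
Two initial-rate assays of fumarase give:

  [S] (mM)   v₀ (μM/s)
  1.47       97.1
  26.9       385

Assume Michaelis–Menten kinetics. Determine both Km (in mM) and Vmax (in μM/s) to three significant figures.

Km = 5.56 mM; Vmax = 465 μM/s

In reciprocal form, 1/v = (Km/Vmax)·(1/[S]) + 1/Vmax. The two points give (1/[S], 1/v) = (0.6803, 0.01030) and (0.03717, 0.002597).
Slope = (0.01030 − 0.002597)/(0.6803 − 0.03717) = 0.01198; intercept = 0.01030 − 0.01198×0.6803 = 0.002152.
Vmax = 1/intercept = 465 μM/s; Km = slope × Vmax = 0.01198 × 465 = 5.56 mM.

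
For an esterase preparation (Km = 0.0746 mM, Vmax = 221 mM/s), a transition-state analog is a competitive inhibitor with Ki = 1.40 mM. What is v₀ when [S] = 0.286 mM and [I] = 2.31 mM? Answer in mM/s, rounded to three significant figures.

131 mM/s

α = 1 + [I]/Ki = 1 + 2.31/1.40 = 2.650.
For a competitive inhibitor, Vmax is unchanged and the apparent Km becomes α·Km: Km,app = 0.198 mM, Vmax,app = 221 mM/s.
v = Vmax,app·[S]/(Km,app + [S]) = 221 × 0.286/(0.198 + 0.286) = 131 mM/s.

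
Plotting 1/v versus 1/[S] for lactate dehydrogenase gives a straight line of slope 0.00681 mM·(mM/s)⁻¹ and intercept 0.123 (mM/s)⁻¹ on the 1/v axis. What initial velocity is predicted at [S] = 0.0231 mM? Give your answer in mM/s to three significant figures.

The y-intercept is 1/Vmax, so Vmax = 1/0.123 = 8.13 mM/s.
The slope is Km/Vmax, so Km = 0.00681 × 8.13 = 0.0554 mM.
Then v = 8.13 × 0.0231/(0.0554 + 0.0231) = 2.39 mM/s.

2.39 mM/s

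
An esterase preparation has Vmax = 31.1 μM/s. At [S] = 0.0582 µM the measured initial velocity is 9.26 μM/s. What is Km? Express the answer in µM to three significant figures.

0.137 µM

From v = Vmax[S]/(Km+[S]), Km = [S](Vmax − v)/v.
Km = 0.0582 × (31.1 − 9.26) / 9.26 = 1.271/9.26 = 0.137 µM.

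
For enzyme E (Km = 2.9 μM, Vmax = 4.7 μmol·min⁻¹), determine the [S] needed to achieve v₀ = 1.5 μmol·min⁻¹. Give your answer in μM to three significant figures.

1.36 μM

The required fractional saturation is v/Vmax = 1.5/4.7 = 0.3191.
Then [S]/(Km+[S]) = 0.3191 ⇒ [S] = 2.9 × 0.3191/(1 − 0.3191) = 1.36 μM.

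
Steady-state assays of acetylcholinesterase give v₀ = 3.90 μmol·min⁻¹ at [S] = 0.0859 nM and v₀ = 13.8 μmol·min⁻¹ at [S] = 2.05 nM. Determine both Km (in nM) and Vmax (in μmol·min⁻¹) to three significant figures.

Km = 0.256 nM; Vmax = 15.5 μmol·min⁻¹

In reciprocal form, 1/v = (Km/Vmax)·(1/[S]) + 1/Vmax. The two points give (1/[S], 1/v) = (11.64, 0.2564) and (0.4878, 0.07246).
Slope = (0.2564 − 0.07246)/(11.64 − 0.4878) = 0.01649; intercept = 0.2564 − 0.01649×11.64 = 0.06442.
Vmax = 1/intercept = 15.5 μmol·min⁻¹; Km = slope × Vmax = 0.01649 × 15.5 = 0.256 nM.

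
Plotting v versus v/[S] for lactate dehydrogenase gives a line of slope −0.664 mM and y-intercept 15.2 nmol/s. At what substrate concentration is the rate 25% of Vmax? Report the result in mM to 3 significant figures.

The Eadie–Hofstee slope gives Km = 0.664 mM (slope = −Km).
v/Vmax = [S]/(Km+[S]) = 0.25 ⇒ [S] = Km·0.25/(1−0.25) = 0.664 × 0.3333 = 0.221 mM.

0.221 mM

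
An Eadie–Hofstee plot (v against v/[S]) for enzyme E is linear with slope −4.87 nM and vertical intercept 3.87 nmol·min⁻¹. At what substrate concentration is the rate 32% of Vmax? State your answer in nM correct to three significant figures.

The Eadie–Hofstee slope gives Km = 4.87 nM (slope = −Km).
v/Vmax = [S]/(Km+[S]) = 0.32 ⇒ [S] = Km·0.32/(1−0.32) = 4.87 × 0.4706 = 2.29 nM.

2.29 nM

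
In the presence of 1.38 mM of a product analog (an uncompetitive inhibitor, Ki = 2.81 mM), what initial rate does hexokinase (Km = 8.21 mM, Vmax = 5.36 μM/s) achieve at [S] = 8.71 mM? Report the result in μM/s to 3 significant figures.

α = 1 + [I]/Ki = 1 + 1.38/2.81 = 1.491.
For an uncompetitive inhibitor, both parameters are divided by α, giving Vmax/α and Km/α: Km,app = 5.51 mM, Vmax,app = 3.59 μM/s.
v = Vmax,app·[S]/(Km,app + [S]) = 3.59 × 8.71/(5.51 + 8.71) = 2.20 μM/s.

2.20 μM/s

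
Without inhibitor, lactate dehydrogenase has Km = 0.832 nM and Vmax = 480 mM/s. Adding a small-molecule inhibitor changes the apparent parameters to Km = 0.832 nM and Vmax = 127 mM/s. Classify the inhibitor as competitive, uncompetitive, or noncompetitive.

noncompetitive

Vmax decreases (480 → 127 mM/s) while Km is unchanged — pure noncompetitive inhibition.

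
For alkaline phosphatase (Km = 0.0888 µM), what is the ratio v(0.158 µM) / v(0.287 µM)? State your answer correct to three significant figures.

0.838

The fractional saturations are [S]/(Km+[S]) = 0.287/0.3758 = 0.7637 and 0.158/0.2468 = 0.6402.
v₂/v₁ is just their ratio: 0.6402/0.7637 = 0.838.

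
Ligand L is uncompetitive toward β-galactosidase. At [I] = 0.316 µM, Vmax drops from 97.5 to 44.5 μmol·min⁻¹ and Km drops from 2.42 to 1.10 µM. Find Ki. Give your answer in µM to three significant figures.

0.265 µM

Uncompetitive: Vmax,app = Vmax/α (and Km,app = Km/α) with α = 1 + [I]/Ki.
α = Vmax/Vmax,app = 97.5/44.5 = 2.191.
Since α = 1 + [I]/Ki, [I]/Ki = 2.191 − 1 = 1.191 and Ki = 0.316/1.191 = 0.265 µM.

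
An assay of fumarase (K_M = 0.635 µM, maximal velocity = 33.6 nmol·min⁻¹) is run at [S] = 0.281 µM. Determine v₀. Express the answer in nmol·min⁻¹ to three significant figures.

[S]/(Km+[S]) = 0.281/0.9160 = 0.3068, the fractional saturation.
v = 0.3068 × Vmax = 0.3068 × 33.6 = 10.3 nmol·min⁻¹.

10.3 nmol·min⁻¹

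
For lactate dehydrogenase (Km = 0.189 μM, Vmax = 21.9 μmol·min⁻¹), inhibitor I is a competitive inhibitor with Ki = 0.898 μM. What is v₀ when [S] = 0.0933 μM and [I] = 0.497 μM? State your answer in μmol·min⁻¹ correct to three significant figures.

With α = 1 + [I]/Ki = 1 + 0.497/0.898 = 1.553, the competitive rate law is v = Vmax[S] / (αKm + [S]).
v = 21.9×0.0933 / (1.553×0.189 + 0.0933) = 2.043/0.3869 = 5.28 μmol·min⁻¹.

5.28 μmol·min⁻¹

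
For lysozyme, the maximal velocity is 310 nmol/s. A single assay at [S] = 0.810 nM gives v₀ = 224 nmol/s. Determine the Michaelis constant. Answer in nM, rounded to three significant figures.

v/Vmax = 224/310 = 0.7226 = [S]/(Km+[S]).
So Km + [S] = [S]/0.7226 = 1.121 nM, giving Km = 1.121 − 0.810 = 0.311 nM.

0.311 nM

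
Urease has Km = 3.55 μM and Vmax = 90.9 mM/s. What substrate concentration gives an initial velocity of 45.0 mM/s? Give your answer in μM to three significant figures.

Rearranging v = Vmax[S]/(Km+[S]) gives [S] = Km·v/(Vmax − v).
[S] = 3.55 × 45.0 / (90.9 − 45.0) = 159.8/45.90 = 3.48 μM.

3.48 μM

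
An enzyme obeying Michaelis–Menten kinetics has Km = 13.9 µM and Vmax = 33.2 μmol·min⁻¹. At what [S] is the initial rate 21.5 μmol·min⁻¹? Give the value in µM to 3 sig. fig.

25.5 µM

Rearranging v = Vmax[S]/(Km+[S]) gives [S] = Km·v/(Vmax − v).
[S] = 13.9 × 21.5 / (33.2 − 21.5) = 298.8/11.70 = 25.5 µM.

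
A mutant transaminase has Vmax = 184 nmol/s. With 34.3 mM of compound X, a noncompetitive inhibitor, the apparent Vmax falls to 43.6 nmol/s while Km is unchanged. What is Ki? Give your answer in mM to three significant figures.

Noncompetitive: Vmax,app = Vmax/α with α = 1 + [I]/Ki.
α = Vmax/Vmax,app = 184/43.6 = 4.220.
Since α = 1 + [I]/Ki, [I]/Ki = 4.220 − 1 = 3.220 and Ki = 34.3/3.220 = 10.7 mM.

10.7 mM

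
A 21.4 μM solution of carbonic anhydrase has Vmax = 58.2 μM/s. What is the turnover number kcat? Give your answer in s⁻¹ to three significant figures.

kcat = Vmax/[E]total = 58.2 μM/s / 21.4 μM = 2.72 s⁻¹.

2.72 s⁻¹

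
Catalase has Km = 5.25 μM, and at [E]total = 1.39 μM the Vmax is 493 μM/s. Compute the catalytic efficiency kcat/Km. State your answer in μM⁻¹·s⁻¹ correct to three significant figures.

kcat = Vmax/[E]total = 493/1.39 = 355 s⁻¹.
kcat/Km = 355/5.25 = 67.6 μM⁻¹·s⁻¹.

67.6 μM⁻¹·s⁻¹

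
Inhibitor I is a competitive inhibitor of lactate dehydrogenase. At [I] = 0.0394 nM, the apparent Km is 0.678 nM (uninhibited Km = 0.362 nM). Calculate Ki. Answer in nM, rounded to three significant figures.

Competitive: Km,app = α·Km with α = 1 + [I]/Ki.
α = Km,app/Km = 0.678/0.362 = 1.873.
Since α = 1 + [I]/Ki, [I]/Ki = 1.873 − 1 = 0.8729 and Ki = 0.0394/0.8729 = 0.0451 nM.

0.0451 nM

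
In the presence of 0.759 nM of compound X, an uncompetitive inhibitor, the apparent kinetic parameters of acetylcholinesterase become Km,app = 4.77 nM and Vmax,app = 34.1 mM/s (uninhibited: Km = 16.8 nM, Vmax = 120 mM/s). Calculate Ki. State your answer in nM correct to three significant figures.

0.301 nM

Uncompetitive: Vmax,app = Vmax/α (and Km,app = Km/α) with α = 1 + [I]/Ki.
α = Vmax/Vmax,app = 120/34.1 = 3.519.
Ki = [I]/(α − 1) = 0.759/2.519 = 0.301 nM.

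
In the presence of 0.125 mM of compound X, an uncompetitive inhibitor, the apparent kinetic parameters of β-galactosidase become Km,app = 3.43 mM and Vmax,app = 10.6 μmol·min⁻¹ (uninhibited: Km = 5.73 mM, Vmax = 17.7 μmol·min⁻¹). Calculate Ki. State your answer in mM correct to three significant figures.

0.187 mM

Uncompetitive: Vmax,app = Vmax/α (and Km,app = Km/α) with α = 1 + [I]/Ki.
α = Vmax/Vmax,app = 17.7/10.6 = 1.670.
Ki = [I]/(α − 1) = 0.125/0.6698 = 0.187 mM.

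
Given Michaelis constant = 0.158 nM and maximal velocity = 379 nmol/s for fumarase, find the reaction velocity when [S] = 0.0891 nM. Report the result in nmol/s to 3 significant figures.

[S]/(Km+[S]) = 0.0891/0.2471 = 0.3606, the fractional saturation.
v = 0.3606 × Vmax = 0.3606 × 379 = 137 nmol/s.

137 nmol/s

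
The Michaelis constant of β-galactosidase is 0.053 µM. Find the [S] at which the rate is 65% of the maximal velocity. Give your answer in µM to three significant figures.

v/Vmax = [S]/(Km+[S]) = 0.65, so [S] = Km·0.65/(1 − 0.65) = 0.053 × 1.857.
[S] = 0.0984 µM.

0.0984 µM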